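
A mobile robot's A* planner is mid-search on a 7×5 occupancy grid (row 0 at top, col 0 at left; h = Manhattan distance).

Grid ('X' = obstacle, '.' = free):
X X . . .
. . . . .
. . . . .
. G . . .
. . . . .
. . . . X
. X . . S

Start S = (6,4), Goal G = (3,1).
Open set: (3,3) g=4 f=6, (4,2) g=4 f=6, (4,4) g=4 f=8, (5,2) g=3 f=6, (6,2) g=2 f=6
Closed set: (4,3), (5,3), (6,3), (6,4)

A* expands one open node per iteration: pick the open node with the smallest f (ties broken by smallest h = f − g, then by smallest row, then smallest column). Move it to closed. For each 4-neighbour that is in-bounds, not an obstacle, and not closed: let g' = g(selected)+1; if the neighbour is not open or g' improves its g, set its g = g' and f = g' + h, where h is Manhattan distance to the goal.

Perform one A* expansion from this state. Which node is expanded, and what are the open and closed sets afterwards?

step 1: expand (3,3) (f=6, h=2) → closed; open now [(2,3) g=5 f=8, (3,2) g=5 f=6, (3,4) g=5 f=8, (4,2) g=4 f=6, (4,4) g=4 f=8, (5,2) g=3 f=6, (6,2) g=2 f=6]

expanded=(3,3); open=[(2,3) g=5 f=8, (3,2) g=5 f=6, (3,4) g=5 f=8, (4,2) g=4 f=6, (4,4) g=4 f=8, (5,2) g=3 f=6, (6,2) g=2 f=6]; closed=[(3,3), (4,3), (5,3), (6,3), (6,4)]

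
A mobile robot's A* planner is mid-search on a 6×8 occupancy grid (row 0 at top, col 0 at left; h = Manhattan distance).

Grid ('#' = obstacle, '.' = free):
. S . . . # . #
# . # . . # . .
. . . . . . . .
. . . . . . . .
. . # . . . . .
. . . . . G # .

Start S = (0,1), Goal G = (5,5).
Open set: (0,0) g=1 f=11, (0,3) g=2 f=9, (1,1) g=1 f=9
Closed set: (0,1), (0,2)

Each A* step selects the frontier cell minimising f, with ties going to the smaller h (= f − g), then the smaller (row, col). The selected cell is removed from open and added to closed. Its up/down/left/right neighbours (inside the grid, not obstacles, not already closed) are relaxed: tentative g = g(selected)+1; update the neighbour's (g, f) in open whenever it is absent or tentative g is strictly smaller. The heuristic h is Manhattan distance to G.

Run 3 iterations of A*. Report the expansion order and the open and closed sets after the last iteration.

order=[(0,3) → (0,4) → (1,4)]; open=[(0,0) g=1 f=11, (1,1) g=1 f=9, (1,3) g=3 f=9, (2,4) g=5 f=9]; closed=[(0,1), (0,2), (0,3), (0,4), (1,4)]

step 1: expand (0,3) (f=9, h=7) → closed; open now [(0,0) g=1 f=11, (0,4) g=3 f=9, (1,1) g=1 f=9, (1,3) g=3 f=9]
step 2: expand (0,4) (f=9, h=6) → closed; open now [(0,0) g=1 f=11, (1,1) g=1 f=9, (1,3) g=3 f=9, (1,4) g=4 f=9]
step 3: expand (1,4) (f=9, h=5) → closed; open now [(0,0) g=1 f=11, (1,1) g=1 f=9, (1,3) g=3 f=9, (2,4) g=5 f=9]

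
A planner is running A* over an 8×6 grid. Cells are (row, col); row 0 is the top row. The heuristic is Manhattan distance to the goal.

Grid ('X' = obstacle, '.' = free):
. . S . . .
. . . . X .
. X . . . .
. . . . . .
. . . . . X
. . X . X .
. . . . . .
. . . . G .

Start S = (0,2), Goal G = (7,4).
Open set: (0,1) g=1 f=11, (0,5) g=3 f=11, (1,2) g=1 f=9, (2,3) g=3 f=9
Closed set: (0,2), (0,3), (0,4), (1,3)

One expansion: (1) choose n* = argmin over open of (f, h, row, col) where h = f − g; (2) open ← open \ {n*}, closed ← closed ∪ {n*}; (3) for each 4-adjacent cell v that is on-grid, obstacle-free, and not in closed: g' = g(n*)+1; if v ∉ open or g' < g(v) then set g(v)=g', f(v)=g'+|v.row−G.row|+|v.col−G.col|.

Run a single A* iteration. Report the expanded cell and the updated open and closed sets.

expanded=(2,3); open=[(0,1) g=1 f=11, (0,5) g=3 f=11, (1,2) g=1 f=9, (2,2) g=4 f=11, (2,4) g=4 f=9, (3,3) g=4 f=9]; closed=[(0,2), (0,3), (0,4), (1,3), (2,3)]

step 1: expand (2,3) (f=9, h=6) → closed; open now [(0,1) g=1 f=11, (0,5) g=3 f=11, (1,2) g=1 f=9, (2,2) g=4 f=11, (2,4) g=4 f=9, (3,3) g=4 f=9]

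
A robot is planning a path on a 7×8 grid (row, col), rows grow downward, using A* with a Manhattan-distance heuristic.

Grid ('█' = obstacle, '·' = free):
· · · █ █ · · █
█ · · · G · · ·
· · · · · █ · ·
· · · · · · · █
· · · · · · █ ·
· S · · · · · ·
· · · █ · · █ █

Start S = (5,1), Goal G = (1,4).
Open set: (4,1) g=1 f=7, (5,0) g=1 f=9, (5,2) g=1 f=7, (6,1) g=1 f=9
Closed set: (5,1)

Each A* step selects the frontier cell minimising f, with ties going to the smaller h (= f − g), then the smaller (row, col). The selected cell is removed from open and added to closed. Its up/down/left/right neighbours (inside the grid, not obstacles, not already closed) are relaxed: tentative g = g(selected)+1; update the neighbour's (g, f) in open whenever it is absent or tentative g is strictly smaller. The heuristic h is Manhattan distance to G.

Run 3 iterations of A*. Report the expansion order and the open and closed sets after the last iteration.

step 1: expand (4,1) (f=7, h=6) → closed; open now [(3,1) g=2 f=7, (4,0) g=2 f=9, (4,2) g=2 f=7, (5,0) g=1 f=9, (5,2) g=1 f=7, (6,1) g=1 f=9]
step 2: expand (3,1) (f=7, h=5) → closed; open now [(2,1) g=3 f=7, (3,0) g=3 f=9, (3,2) g=3 f=7, (4,0) g=2 f=9, (4,2) g=2 f=7, (5,0) g=1 f=9, (5,2) g=1 f=7, (6,1) g=1 f=9]
step 3: expand (2,1) (f=7, h=4) → closed; open now [(1,1) g=4 f=7, (2,0) g=4 f=9, (2,2) g=4 f=7, (3,0) g=3 f=9, (3,2) g=3 f=7, (4,0) g=2 f=9, (4,2) g=2 f=7, (5,0) g=1 f=9, (5,2) g=1 f=7, (6,1) g=1 f=9]

order=[(4,1) → (3,1) → (2,1)]; open=[(1,1) g=4 f=7, (2,0) g=4 f=9, (2,2) g=4 f=7, (3,0) g=3 f=9, (3,2) g=3 f=7, (4,0) g=2 f=9, (4,2) g=2 f=7, (5,0) g=1 f=9, (5,2) g=1 f=7, (6,1) g=1 f=9]; closed=[(2,1), (3,1), (4,1), (5,1)]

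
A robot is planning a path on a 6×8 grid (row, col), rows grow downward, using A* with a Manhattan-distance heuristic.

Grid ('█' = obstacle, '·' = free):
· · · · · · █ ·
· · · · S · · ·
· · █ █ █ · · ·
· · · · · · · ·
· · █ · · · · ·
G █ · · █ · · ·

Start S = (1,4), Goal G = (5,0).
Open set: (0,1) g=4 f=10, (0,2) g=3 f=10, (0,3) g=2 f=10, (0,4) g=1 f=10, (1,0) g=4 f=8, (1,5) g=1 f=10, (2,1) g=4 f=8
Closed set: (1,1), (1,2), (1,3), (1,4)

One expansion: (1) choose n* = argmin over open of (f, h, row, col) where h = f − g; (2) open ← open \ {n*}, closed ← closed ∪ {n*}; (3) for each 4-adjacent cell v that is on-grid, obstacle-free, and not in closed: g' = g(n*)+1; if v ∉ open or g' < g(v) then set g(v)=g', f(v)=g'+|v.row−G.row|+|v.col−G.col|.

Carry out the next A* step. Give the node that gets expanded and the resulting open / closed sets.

step 1: expand (1,0) (f=8, h=4) → closed; open now [(0,0) g=5 f=10, (0,1) g=4 f=10, (0,2) g=3 f=10, (0,3) g=2 f=10, (0,4) g=1 f=10, (1,5) g=1 f=10, (2,0) g=5 f=8, (2,1) g=4 f=8]

expanded=(1,0); open=[(0,0) g=5 f=10, (0,1) g=4 f=10, (0,2) g=3 f=10, (0,3) g=2 f=10, (0,4) g=1 f=10, (1,5) g=1 f=10, (2,0) g=5 f=8, (2,1) g=4 f=8]; closed=[(1,0), (1,1), (1,2), (1,3), (1,4)]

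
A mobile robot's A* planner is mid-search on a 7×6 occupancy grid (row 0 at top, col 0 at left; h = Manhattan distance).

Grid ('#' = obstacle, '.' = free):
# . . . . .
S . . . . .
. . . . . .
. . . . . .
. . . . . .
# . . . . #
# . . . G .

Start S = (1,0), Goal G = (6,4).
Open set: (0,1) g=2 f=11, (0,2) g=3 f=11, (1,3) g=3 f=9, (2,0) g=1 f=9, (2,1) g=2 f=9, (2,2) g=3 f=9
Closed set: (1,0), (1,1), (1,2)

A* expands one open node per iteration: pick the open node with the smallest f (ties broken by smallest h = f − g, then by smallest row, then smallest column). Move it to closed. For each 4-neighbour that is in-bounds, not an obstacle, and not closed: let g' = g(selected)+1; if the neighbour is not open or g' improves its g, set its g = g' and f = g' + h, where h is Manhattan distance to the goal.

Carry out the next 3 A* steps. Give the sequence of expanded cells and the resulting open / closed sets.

order=[(1,3) → (1,4) → (2,4)]; open=[(0,1) g=2 f=11, (0,2) g=3 f=11, (0,3) g=4 f=11, (0,4) g=5 f=11, (1,5) g=5 f=11, (2,0) g=1 f=9, (2,1) g=2 f=9, (2,2) g=3 f=9, (2,3) g=4 f=9, (2,5) g=6 f=11, (3,4) g=6 f=9]; closed=[(1,0), (1,1), (1,2), (1,3), (1,4), (2,4)]

step 1: expand (1,3) (f=9, h=6) → closed; open now [(0,1) g=2 f=11, (0,2) g=3 f=11, (0,3) g=4 f=11, (1,4) g=4 f=9, (2,0) g=1 f=9, (2,1) g=2 f=9, (2,2) g=3 f=9, (2,3) g=4 f=9]
step 2: expand (1,4) (f=9, h=5) → closed; open now [(0,1) g=2 f=11, (0,2) g=3 f=11, (0,3) g=4 f=11, (0,4) g=5 f=11, (1,5) g=5 f=11, (2,0) g=1 f=9, (2,1) g=2 f=9, (2,2) g=3 f=9, (2,3) g=4 f=9, (2,4) g=5 f=9]
step 3: expand (2,4) (f=9, h=4) → closed; open now [(0,1) g=2 f=11, (0,2) g=3 f=11, (0,3) g=4 f=11, (0,4) g=5 f=11, (1,5) g=5 f=11, (2,0) g=1 f=9, (2,1) g=2 f=9, (2,2) g=3 f=9, (2,3) g=4 f=9, (2,5) g=6 f=11, (3,4) g=6 f=9]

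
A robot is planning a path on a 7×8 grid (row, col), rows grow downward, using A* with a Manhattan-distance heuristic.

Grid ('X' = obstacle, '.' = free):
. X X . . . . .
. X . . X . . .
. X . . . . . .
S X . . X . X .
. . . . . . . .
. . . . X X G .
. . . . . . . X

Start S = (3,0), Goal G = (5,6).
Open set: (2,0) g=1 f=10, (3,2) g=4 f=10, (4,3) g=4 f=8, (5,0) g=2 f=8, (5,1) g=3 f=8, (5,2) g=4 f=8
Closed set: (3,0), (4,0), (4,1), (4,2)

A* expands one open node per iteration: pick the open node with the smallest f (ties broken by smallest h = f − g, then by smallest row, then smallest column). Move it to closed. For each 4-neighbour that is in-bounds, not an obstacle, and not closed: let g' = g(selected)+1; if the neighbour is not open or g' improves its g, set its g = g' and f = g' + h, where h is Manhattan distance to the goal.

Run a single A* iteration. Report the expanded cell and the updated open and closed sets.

step 1: expand (4,3) (f=8, h=4) → closed; open now [(2,0) g=1 f=10, (3,2) g=4 f=10, (3,3) g=5 f=10, (4,4) g=5 f=8, (5,0) g=2 f=8, (5,1) g=3 f=8, (5,2) g=4 f=8, (5,3) g=5 f=8]

expanded=(4,3); open=[(2,0) g=1 f=10, (3,2) g=4 f=10, (3,3) g=5 f=10, (4,4) g=5 f=8, (5,0) g=2 f=8, (5,1) g=3 f=8, (5,2) g=4 f=8, (5,3) g=5 f=8]; closed=[(3,0), (4,0), (4,1), (4,2), (4,3)]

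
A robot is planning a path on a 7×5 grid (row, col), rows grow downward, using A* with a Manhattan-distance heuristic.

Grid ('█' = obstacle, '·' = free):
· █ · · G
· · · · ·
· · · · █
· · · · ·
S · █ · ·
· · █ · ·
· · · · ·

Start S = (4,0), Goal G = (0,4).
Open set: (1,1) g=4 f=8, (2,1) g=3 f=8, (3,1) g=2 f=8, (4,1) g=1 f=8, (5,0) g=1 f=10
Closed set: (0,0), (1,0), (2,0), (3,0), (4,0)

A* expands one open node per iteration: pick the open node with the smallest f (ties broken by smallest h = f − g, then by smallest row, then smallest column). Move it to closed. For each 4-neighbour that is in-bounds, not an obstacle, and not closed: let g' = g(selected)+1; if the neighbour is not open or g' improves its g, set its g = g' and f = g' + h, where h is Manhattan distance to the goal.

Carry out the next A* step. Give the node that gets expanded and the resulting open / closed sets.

expanded=(1,1); open=[(1,2) g=5 f=8, (2,1) g=3 f=8, (3,1) g=2 f=8, (4,1) g=1 f=8, (5,0) g=1 f=10]; closed=[(0,0), (1,0), (1,1), (2,0), (3,0), (4,0)]

step 1: expand (1,1) (f=8, h=4) → closed; open now [(1,2) g=5 f=8, (2,1) g=3 f=8, (3,1) g=2 f=8, (4,1) g=1 f=8, (5,0) g=1 f=10]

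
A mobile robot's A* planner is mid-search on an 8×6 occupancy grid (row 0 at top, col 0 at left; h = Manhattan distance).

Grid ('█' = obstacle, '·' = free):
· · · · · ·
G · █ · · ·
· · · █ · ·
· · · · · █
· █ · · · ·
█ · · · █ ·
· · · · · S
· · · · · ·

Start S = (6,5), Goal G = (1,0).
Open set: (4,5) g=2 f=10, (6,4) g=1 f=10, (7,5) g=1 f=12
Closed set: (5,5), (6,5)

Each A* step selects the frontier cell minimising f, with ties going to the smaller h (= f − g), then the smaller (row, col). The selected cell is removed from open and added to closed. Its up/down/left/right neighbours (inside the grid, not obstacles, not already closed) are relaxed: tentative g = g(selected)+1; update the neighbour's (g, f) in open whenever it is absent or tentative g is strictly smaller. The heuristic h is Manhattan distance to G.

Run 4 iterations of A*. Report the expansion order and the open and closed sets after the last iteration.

order=[(4,5) → (4,4) → (3,4) → (2,4)]; open=[(1,4) g=6 f=10, (2,5) g=6 f=12, (3,3) g=5 f=10, (4,3) g=4 f=10, (6,4) g=1 f=10, (7,5) g=1 f=12]; closed=[(2,4), (3,4), (4,4), (4,5), (5,5), (6,5)]

step 1: expand (4,5) (f=10, h=8) → closed; open now [(4,4) g=3 f=10, (6,4) g=1 f=10, (7,5) g=1 f=12]
step 2: expand (4,4) (f=10, h=7) → closed; open now [(3,4) g=4 f=10, (4,3) g=4 f=10, (6,4) g=1 f=10, (7,5) g=1 f=12]
step 3: expand (3,4) (f=10, h=6) → closed; open now [(2,4) g=5 f=10, (3,3) g=5 f=10, (4,3) g=4 f=10, (6,4) g=1 f=10, (7,5) g=1 f=12]
step 4: expand (2,4) (f=10, h=5) → closed; open now [(1,4) g=6 f=10, (2,5) g=6 f=12, (3,3) g=5 f=10, (4,3) g=4 f=10, (6,4) g=1 f=10, (7,5) g=1 f=12]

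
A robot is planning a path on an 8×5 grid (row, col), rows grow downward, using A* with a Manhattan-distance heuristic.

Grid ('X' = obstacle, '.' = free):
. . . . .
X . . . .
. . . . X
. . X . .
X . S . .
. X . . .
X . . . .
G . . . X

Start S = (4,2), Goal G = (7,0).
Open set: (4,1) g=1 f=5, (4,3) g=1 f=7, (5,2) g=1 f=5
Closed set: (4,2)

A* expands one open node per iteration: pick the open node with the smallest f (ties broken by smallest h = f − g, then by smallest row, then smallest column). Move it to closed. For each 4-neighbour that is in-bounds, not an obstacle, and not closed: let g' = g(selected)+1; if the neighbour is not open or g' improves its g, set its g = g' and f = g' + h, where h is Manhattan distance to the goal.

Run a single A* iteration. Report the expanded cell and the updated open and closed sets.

step 1: expand (4,1) (f=5, h=4) → closed; open now [(3,1) g=2 f=7, (4,3) g=1 f=7, (5,2) g=1 f=5]

expanded=(4,1); open=[(3,1) g=2 f=7, (4,3) g=1 f=7, (5,2) g=1 f=5]; closed=[(4,1), (4,2)]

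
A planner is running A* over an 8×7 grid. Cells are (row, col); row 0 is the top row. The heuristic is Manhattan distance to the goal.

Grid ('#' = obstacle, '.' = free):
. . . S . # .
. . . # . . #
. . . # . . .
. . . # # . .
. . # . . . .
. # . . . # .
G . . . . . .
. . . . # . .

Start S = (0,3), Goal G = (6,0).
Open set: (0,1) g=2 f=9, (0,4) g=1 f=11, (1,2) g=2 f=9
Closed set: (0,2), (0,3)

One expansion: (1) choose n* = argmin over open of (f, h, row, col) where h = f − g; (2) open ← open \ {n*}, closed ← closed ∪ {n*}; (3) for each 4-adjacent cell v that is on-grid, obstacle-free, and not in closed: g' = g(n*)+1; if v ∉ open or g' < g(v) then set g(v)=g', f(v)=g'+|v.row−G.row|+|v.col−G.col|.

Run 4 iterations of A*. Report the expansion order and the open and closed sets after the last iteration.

order=[(0,1) → (0,0) → (1,0) → (2,0)]; open=[(0,4) g=1 f=11, (1,1) g=3 f=9, (1,2) g=2 f=9, (2,1) g=6 f=11, (3,0) g=6 f=9]; closed=[(0,0), (0,1), (0,2), (0,3), (1,0), (2,0)]

step 1: expand (0,1) (f=9, h=7) → closed; open now [(0,0) g=3 f=9, (0,4) g=1 f=11, (1,1) g=3 f=9, (1,2) g=2 f=9]
step 2: expand (0,0) (f=9, h=6) → closed; open now [(0,4) g=1 f=11, (1,0) g=4 f=9, (1,1) g=3 f=9, (1,2) g=2 f=9]
step 3: expand (1,0) (f=9, h=5) → closed; open now [(0,4) g=1 f=11, (1,1) g=3 f=9, (1,2) g=2 f=9, (2,0) g=5 f=9]
step 4: expand (2,0) (f=9, h=4) → closed; open now [(0,4) g=1 f=11, (1,1) g=3 f=9, (1,2) g=2 f=9, (2,1) g=6 f=11, (3,0) g=6 f=9]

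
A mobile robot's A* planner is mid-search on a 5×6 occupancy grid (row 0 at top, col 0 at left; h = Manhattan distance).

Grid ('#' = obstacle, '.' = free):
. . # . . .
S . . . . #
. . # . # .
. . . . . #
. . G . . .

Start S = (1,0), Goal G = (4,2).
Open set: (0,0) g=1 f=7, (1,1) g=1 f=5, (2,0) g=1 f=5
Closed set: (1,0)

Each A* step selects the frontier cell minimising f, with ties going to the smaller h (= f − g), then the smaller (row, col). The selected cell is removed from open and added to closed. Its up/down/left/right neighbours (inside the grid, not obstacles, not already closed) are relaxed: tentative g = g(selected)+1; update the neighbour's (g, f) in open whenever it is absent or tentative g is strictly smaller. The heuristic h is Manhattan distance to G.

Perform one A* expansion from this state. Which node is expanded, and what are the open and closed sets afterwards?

expanded=(1,1); open=[(0,0) g=1 f=7, (0,1) g=2 f=7, (1,2) g=2 f=5, (2,0) g=1 f=5, (2,1) g=2 f=5]; closed=[(1,0), (1,1)]

step 1: expand (1,1) (f=5, h=4) → closed; open now [(0,0) g=1 f=7, (0,1) g=2 f=7, (1,2) g=2 f=5, (2,0) g=1 f=5, (2,1) g=2 f=5]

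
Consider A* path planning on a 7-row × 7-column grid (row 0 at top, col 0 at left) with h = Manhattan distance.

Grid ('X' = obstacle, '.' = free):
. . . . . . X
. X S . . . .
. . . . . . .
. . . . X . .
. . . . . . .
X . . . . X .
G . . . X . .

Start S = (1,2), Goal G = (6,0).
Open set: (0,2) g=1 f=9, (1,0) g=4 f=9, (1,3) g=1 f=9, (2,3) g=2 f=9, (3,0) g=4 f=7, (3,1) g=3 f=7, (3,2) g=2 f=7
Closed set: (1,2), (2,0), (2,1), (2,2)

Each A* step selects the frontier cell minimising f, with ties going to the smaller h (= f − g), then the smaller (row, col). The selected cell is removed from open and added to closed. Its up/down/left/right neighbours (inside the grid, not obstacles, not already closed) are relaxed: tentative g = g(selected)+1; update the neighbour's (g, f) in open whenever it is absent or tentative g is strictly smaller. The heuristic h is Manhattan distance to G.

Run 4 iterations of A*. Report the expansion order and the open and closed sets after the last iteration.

order=[(3,0) → (4,0) → (3,1) → (4,1)]; open=[(0,2) g=1 f=9, (1,0) g=4 f=9, (1,3) g=1 f=9, (2,3) g=2 f=9, (3,2) g=2 f=7, (4,2) g=5 f=9, (5,1) g=5 f=7]; closed=[(1,2), (2,0), (2,1), (2,2), (3,0), (3,1), (4,0), (4,1)]

step 1: expand (3,0) (f=7, h=3) → closed; open now [(0,2) g=1 f=9, (1,0) g=4 f=9, (1,3) g=1 f=9, (2,3) g=2 f=9, (3,1) g=3 f=7, (3,2) g=2 f=7, (4,0) g=5 f=7]
step 2: expand (4,0) (f=7, h=2) → closed; open now [(0,2) g=1 f=9, (1,0) g=4 f=9, (1,3) g=1 f=9, (2,3) g=2 f=9, (3,1) g=3 f=7, (3,2) g=2 f=7, (4,1) g=6 f=9]
step 3: expand (3,1) (f=7, h=4) → closed; open now [(0,2) g=1 f=9, (1,0) g=4 f=9, (1,3) g=1 f=9, (2,3) g=2 f=9, (3,2) g=2 f=7, (4,1) g=4 f=7]
step 4: expand (4,1) (f=7, h=3) → closed; open now [(0,2) g=1 f=9, (1,0) g=4 f=9, (1,3) g=1 f=9, (2,3) g=2 f=9, (3,2) g=2 f=7, (4,2) g=5 f=9, (5,1) g=5 f=7]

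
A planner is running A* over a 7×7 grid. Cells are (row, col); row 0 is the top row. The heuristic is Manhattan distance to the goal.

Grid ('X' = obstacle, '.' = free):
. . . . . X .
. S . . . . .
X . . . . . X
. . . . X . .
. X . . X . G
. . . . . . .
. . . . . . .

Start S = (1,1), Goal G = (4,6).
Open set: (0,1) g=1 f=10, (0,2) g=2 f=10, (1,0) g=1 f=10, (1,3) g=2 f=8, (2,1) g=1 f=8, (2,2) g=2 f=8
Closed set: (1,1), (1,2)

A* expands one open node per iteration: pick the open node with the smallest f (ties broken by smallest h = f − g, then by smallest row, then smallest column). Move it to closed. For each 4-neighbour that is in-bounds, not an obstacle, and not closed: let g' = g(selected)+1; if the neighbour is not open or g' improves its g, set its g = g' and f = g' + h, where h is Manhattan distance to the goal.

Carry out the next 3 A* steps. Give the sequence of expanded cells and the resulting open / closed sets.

step 1: expand (1,3) (f=8, h=6) → closed; open now [(0,1) g=1 f=10, (0,2) g=2 f=10, (0,3) g=3 f=10, (1,0) g=1 f=10, (1,4) g=3 f=8, (2,1) g=1 f=8, (2,2) g=2 f=8, (2,3) g=3 f=8]
step 2: expand (1,4) (f=8, h=5) → closed; open now [(0,1) g=1 f=10, (0,2) g=2 f=10, (0,3) g=3 f=10, (0,4) g=4 f=10, (1,0) g=1 f=10, (1,5) g=4 f=8, (2,1) g=1 f=8, (2,2) g=2 f=8, (2,3) g=3 f=8, (2,4) g=4 f=8]
step 3: expand (1,5) (f=8, h=4) → closed; open now [(0,1) g=1 f=10, (0,2) g=2 f=10, (0,3) g=3 f=10, (0,4) g=4 f=10, (1,0) g=1 f=10, (1,6) g=5 f=8, (2,1) g=1 f=8, (2,2) g=2 f=8, (2,3) g=3 f=8, (2,4) g=4 f=8, (2,5) g=5 f=8]

order=[(1,3) → (1,4) → (1,5)]; open=[(0,1) g=1 f=10, (0,2) g=2 f=10, (0,3) g=3 f=10, (0,4) g=4 f=10, (1,0) g=1 f=10, (1,6) g=5 f=8, (2,1) g=1 f=8, (2,2) g=2 f=8, (2,3) g=3 f=8, (2,4) g=4 f=8, (2,5) g=5 f=8]; closed=[(1,1), (1,2), (1,3), (1,4), (1,5)]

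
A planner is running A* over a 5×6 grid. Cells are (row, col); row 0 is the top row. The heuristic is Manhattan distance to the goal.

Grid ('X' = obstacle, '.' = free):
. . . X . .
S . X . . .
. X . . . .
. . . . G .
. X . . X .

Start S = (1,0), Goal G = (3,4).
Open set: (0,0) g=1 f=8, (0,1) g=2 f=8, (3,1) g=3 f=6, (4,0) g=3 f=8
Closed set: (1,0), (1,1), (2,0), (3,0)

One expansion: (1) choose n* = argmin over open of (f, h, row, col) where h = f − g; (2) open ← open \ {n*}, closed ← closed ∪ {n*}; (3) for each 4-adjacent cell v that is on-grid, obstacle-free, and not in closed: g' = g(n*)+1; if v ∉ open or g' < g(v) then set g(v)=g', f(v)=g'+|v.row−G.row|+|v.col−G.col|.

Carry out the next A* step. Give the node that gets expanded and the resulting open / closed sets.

expanded=(3,1); open=[(0,0) g=1 f=8, (0,1) g=2 f=8, (3,2) g=4 f=6, (4,0) g=3 f=8]; closed=[(1,0), (1,1), (2,0), (3,0), (3,1)]

step 1: expand (3,1) (f=6, h=3) → closed; open now [(0,0) g=1 f=8, (0,1) g=2 f=8, (3,2) g=4 f=6, (4,0) g=3 f=8]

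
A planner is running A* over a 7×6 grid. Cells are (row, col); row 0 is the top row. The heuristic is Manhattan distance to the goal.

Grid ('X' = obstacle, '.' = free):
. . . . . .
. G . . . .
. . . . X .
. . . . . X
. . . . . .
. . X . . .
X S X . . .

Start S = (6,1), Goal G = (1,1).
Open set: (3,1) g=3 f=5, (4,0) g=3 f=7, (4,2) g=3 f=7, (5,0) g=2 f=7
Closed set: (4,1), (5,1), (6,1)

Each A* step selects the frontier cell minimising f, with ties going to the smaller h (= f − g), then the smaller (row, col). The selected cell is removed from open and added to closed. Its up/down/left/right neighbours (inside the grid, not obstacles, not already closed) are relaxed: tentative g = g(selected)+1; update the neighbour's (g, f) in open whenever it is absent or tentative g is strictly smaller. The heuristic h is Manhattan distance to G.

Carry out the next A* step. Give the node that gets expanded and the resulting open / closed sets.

step 1: expand (3,1) (f=5, h=2) → closed; open now [(2,1) g=4 f=5, (3,0) g=4 f=7, (3,2) g=4 f=7, (4,0) g=3 f=7, (4,2) g=3 f=7, (5,0) g=2 f=7]

expanded=(3,1); open=[(2,1) g=4 f=5, (3,0) g=4 f=7, (3,2) g=4 f=7, (4,0) g=3 f=7, (4,2) g=3 f=7, (5,0) g=2 f=7]; closed=[(3,1), (4,1), (5,1), (6,1)]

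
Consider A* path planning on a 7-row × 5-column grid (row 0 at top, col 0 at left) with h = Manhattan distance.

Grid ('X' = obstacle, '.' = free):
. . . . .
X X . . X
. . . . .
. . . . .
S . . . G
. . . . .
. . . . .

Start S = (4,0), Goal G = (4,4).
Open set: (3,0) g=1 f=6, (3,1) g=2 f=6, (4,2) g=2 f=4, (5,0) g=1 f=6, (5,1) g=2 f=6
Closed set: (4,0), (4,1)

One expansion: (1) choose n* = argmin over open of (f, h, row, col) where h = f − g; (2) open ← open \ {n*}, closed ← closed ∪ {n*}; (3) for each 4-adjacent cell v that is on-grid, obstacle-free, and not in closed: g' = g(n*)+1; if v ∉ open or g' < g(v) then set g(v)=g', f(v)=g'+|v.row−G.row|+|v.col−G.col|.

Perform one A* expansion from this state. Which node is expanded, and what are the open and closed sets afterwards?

step 1: expand (4,2) (f=4, h=2) → closed; open now [(3,0) g=1 f=6, (3,1) g=2 f=6, (3,2) g=3 f=6, (4,3) g=3 f=4, (5,0) g=1 f=6, (5,1) g=2 f=6, (5,2) g=3 f=6]

expanded=(4,2); open=[(3,0) g=1 f=6, (3,1) g=2 f=6, (3,2) g=3 f=6, (4,3) g=3 f=4, (5,0) g=1 f=6, (5,1) g=2 f=6, (5,2) g=3 f=6]; closed=[(4,0), (4,1), (4,2)]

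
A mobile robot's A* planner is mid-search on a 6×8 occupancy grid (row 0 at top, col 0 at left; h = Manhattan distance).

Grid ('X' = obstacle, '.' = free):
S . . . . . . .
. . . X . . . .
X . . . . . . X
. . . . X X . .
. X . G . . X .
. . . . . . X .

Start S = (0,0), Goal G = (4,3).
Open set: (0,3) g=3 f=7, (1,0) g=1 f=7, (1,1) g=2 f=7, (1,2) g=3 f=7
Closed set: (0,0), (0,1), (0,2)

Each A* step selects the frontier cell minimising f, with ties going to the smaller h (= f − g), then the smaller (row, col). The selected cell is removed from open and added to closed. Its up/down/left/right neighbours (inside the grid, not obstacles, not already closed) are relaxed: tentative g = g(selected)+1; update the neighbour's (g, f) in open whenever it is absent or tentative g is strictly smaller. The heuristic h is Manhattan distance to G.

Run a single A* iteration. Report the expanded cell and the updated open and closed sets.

step 1: expand (0,3) (f=7, h=4) → closed; open now [(0,4) g=4 f=9, (1,0) g=1 f=7, (1,1) g=2 f=7, (1,2) g=3 f=7]

expanded=(0,3); open=[(0,4) g=4 f=9, (1,0) g=1 f=7, (1,1) g=2 f=7, (1,2) g=3 f=7]; closed=[(0,0), (0,1), (0,2), (0,3)]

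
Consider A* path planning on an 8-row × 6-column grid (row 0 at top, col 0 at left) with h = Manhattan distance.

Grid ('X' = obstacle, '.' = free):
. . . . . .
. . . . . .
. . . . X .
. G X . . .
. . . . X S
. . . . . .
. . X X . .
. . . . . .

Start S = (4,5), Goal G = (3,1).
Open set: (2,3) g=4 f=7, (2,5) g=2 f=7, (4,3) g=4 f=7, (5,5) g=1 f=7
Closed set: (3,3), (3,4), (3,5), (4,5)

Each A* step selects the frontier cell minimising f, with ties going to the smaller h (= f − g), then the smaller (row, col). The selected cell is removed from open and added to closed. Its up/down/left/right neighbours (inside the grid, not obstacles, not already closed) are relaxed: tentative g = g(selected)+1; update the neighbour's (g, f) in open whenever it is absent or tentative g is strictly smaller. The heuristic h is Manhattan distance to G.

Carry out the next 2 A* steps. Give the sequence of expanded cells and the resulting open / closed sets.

step 1: expand (2,3) (f=7, h=3) → closed; open now [(1,3) g=5 f=9, (2,2) g=5 f=7, (2,5) g=2 f=7, (4,3) g=4 f=7, (5,5) g=1 f=7]
step 2: expand (2,2) (f=7, h=2) → closed; open now [(1,2) g=6 f=9, (1,3) g=5 f=9, (2,1) g=6 f=7, (2,5) g=2 f=7, (4,3) g=4 f=7, (5,5) g=1 f=7]

order=[(2,3) → (2,2)]; open=[(1,2) g=6 f=9, (1,3) g=5 f=9, (2,1) g=6 f=7, (2,5) g=2 f=7, (4,3) g=4 f=7, (5,5) g=1 f=7]; closed=[(2,2), (2,3), (3,3), (3,4), (3,5), (4,5)]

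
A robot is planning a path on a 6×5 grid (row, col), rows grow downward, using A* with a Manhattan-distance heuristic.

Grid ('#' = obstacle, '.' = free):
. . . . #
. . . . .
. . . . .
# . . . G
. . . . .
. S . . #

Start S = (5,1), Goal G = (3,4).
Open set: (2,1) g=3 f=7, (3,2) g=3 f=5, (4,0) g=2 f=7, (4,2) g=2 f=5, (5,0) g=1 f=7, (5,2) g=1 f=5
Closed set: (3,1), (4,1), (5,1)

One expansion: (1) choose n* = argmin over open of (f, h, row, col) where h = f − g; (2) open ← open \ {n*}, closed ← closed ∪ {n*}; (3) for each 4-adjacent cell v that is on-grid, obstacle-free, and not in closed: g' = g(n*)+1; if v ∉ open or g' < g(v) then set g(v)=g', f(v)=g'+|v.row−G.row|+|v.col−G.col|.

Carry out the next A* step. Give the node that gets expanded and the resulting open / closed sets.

expanded=(3,2); open=[(2,1) g=3 f=7, (2,2) g=4 f=7, (3,3) g=4 f=5, (4,0) g=2 f=7, (4,2) g=2 f=5, (5,0) g=1 f=7, (5,2) g=1 f=5]; closed=[(3,1), (3,2), (4,1), (5,1)]

step 1: expand (3,2) (f=5, h=2) → closed; open now [(2,1) g=3 f=7, (2,2) g=4 f=7, (3,3) g=4 f=5, (4,0) g=2 f=7, (4,2) g=2 f=5, (5,0) g=1 f=7, (5,2) g=1 f=5]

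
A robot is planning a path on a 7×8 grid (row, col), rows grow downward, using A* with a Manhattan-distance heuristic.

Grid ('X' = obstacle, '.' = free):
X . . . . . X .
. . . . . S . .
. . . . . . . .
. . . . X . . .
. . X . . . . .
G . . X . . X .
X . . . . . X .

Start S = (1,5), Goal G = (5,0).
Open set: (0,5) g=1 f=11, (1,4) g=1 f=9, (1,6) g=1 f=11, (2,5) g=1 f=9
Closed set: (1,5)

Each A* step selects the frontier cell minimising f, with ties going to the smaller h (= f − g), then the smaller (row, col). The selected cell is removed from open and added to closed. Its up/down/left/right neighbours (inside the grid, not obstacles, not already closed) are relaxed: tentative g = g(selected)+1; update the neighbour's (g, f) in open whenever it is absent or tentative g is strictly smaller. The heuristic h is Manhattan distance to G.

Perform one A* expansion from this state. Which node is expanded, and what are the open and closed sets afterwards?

expanded=(1,4); open=[(0,4) g=2 f=11, (0,5) g=1 f=11, (1,3) g=2 f=9, (1,6) g=1 f=11, (2,4) g=2 f=9, (2,5) g=1 f=9]; closed=[(1,4), (1,5)]

step 1: expand (1,4) (f=9, h=8) → closed; open now [(0,4) g=2 f=11, (0,5) g=1 f=11, (1,3) g=2 f=9, (1,6) g=1 f=11, (2,4) g=2 f=9, (2,5) g=1 f=9]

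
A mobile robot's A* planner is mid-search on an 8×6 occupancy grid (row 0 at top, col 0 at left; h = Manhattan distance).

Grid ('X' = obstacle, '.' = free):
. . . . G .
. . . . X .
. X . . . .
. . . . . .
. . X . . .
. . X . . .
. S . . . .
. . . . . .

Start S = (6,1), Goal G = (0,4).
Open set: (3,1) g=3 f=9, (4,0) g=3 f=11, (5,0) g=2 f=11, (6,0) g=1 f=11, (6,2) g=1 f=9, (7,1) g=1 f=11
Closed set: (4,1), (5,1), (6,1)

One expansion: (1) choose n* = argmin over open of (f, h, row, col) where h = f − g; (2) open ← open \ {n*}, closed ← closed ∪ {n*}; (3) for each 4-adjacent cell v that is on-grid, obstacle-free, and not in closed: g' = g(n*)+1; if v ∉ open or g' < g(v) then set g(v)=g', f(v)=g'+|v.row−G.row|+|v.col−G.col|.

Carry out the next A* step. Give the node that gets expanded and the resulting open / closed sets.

expanded=(3,1); open=[(3,0) g=4 f=11, (3,2) g=4 f=9, (4,0) g=3 f=11, (5,0) g=2 f=11, (6,0) g=1 f=11, (6,2) g=1 f=9, (7,1) g=1 f=11]; closed=[(3,1), (4,1), (5,1), (6,1)]

step 1: expand (3,1) (f=9, h=6) → closed; open now [(3,0) g=4 f=11, (3,2) g=4 f=9, (4,0) g=3 f=11, (5,0) g=2 f=11, (6,0) g=1 f=11, (6,2) g=1 f=9, (7,1) g=1 f=11]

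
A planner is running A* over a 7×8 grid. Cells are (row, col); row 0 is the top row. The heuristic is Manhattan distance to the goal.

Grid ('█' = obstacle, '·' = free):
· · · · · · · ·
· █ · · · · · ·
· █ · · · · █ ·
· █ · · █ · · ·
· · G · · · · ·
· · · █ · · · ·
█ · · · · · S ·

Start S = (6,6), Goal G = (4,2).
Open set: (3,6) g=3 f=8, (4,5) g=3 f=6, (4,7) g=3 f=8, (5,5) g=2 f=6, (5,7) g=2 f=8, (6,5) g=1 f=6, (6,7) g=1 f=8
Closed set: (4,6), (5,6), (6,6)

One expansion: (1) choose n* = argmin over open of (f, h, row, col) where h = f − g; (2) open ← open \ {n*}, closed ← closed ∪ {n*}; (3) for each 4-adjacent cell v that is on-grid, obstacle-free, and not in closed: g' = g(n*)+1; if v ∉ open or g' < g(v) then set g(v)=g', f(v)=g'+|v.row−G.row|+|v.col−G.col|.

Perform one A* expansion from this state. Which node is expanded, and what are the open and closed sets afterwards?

step 1: expand (4,5) (f=6, h=3) → closed; open now [(3,5) g=4 f=8, (3,6) g=3 f=8, (4,4) g=4 f=6, (4,7) g=3 f=8, (5,5) g=2 f=6, (5,7) g=2 f=8, (6,5) g=1 f=6, (6,7) g=1 f=8]

expanded=(4,5); open=[(3,5) g=4 f=8, (3,6) g=3 f=8, (4,4) g=4 f=6, (4,7) g=3 f=8, (5,5) g=2 f=6, (5,7) g=2 f=8, (6,5) g=1 f=6, (6,7) g=1 f=8]; closed=[(4,5), (4,6), (5,6), (6,6)]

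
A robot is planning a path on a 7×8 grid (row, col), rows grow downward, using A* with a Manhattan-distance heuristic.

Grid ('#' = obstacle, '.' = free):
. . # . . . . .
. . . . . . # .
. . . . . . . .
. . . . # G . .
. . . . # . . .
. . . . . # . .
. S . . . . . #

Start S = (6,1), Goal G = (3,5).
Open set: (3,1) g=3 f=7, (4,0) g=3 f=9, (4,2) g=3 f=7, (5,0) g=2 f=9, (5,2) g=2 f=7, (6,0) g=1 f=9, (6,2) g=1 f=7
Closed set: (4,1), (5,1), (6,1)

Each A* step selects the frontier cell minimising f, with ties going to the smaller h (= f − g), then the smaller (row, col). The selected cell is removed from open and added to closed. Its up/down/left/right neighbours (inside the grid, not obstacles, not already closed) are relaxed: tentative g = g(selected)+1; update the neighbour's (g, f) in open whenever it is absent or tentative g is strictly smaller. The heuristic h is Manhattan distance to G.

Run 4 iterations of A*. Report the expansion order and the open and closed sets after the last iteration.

step 1: expand (3,1) (f=7, h=4) → closed; open now [(2,1) g=4 f=9, (3,0) g=4 f=9, (3,2) g=4 f=7, (4,0) g=3 f=9, (4,2) g=3 f=7, (5,0) g=2 f=9, (5,2) g=2 f=7, (6,0) g=1 f=9, (6,2) g=1 f=7]
step 2: expand (3,2) (f=7, h=3) → closed; open now [(2,1) g=4 f=9, (2,2) g=5 f=9, (3,0) g=4 f=9, (3,3) g=5 f=7, (4,0) g=3 f=9, (4,2) g=3 f=7, (5,0) g=2 f=9, (5,2) g=2 f=7, (6,0) g=1 f=9, (6,2) g=1 f=7]
step 3: expand (3,3) (f=7, h=2) → closed; open now [(2,1) g=4 f=9, (2,2) g=5 f=9, (2,3) g=6 f=9, (3,0) g=4 f=9, (4,0) g=3 f=9, (4,2) g=3 f=7, (4,3) g=6 f=9, (5,0) g=2 f=9, (5,2) g=2 f=7, (6,0) g=1 f=9, (6,2) g=1 f=7]
step 4: expand (4,2) (f=7, h=4) → closed; open now [(2,1) g=4 f=9, (2,2) g=5 f=9, (2,3) g=6 f=9, (3,0) g=4 f=9, (4,0) g=3 f=9, (4,3) g=4 f=7, (5,0) g=2 f=9, (5,2) g=2 f=7, (6,0) g=1 f=9, (6,2) g=1 f=7]

order=[(3,1) → (3,2) → (3,3) → (4,2)]; open=[(2,1) g=4 f=9, (2,2) g=5 f=9, (2,3) g=6 f=9, (3,0) g=4 f=9, (4,0) g=3 f=9, (4,3) g=4 f=7, (5,0) g=2 f=9, (5,2) g=2 f=7, (6,0) g=1 f=9, (6,2) g=1 f=7]; closed=[(3,1), (3,2), (3,3), (4,1), (4,2), (5,1), (6,1)]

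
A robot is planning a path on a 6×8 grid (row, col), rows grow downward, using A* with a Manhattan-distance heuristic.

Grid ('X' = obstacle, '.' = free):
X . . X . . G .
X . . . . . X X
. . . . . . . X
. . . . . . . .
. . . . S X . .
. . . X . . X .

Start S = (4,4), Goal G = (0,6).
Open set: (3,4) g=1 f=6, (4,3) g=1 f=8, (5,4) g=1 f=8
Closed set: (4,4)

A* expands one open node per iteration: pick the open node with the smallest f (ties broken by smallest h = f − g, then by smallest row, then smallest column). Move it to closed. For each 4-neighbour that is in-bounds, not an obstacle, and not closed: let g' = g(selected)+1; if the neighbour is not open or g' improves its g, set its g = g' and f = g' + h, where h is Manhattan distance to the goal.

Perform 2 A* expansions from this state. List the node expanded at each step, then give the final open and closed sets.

step 1: expand (3,4) (f=6, h=5) → closed; open now [(2,4) g=2 f=6, (3,3) g=2 f=8, (3,5) g=2 f=6, (4,3) g=1 f=8, (5,4) g=1 f=8]
step 2: expand (2,4) (f=6, h=4) → closed; open now [(1,4) g=3 f=6, (2,3) g=3 f=8, (2,5) g=3 f=6, (3,3) g=2 f=8, (3,5) g=2 f=6, (4,3) g=1 f=8, (5,4) g=1 f=8]

order=[(3,4) → (2,4)]; open=[(1,4) g=3 f=6, (2,3) g=3 f=8, (2,5) g=3 f=6, (3,3) g=2 f=8, (3,5) g=2 f=6, (4,3) g=1 f=8, (5,4) g=1 f=8]; closed=[(2,4), (3,4), (4,4)]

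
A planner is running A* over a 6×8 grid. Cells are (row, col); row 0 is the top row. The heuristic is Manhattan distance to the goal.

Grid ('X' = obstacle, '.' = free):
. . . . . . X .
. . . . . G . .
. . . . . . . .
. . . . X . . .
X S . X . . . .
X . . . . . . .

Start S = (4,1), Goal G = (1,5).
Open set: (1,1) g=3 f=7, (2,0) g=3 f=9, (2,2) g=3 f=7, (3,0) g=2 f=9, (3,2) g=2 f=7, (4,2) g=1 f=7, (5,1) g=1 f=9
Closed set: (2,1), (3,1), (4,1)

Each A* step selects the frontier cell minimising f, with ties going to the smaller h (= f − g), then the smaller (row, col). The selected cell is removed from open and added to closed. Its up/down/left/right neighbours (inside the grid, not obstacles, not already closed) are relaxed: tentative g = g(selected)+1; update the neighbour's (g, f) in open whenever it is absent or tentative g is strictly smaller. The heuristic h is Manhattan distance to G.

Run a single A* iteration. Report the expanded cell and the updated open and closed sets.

expanded=(1,1); open=[(0,1) g=4 f=9, (1,0) g=4 f=9, (1,2) g=4 f=7, (2,0) g=3 f=9, (2,2) g=3 f=7, (3,0) g=2 f=9, (3,2) g=2 f=7, (4,2) g=1 f=7, (5,1) g=1 f=9]; closed=[(1,1), (2,1), (3,1), (4,1)]

step 1: expand (1,1) (f=7, h=4) → closed; open now [(0,1) g=4 f=9, (1,0) g=4 f=9, (1,2) g=4 f=7, (2,0) g=3 f=9, (2,2) g=3 f=7, (3,0) g=2 f=9, (3,2) g=2 f=7, (4,2) g=1 f=7, (5,1) g=1 f=9]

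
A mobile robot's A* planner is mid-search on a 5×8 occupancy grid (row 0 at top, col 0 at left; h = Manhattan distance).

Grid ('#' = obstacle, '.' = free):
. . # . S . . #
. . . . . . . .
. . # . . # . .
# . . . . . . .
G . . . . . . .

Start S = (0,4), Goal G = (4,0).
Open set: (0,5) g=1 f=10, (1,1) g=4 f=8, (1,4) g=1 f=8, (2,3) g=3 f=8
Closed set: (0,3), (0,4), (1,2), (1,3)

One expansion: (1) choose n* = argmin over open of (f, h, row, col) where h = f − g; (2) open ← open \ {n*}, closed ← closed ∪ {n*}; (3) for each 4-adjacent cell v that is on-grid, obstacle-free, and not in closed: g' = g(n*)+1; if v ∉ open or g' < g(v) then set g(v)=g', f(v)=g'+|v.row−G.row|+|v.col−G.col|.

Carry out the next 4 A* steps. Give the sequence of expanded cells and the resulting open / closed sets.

order=[(1,1) → (1,0) → (2,0) → (2,1)]; open=[(0,0) g=6 f=10, (0,1) g=5 f=10, (0,5) g=1 f=10, (1,4) g=1 f=8, (2,3) g=3 f=8, (3,1) g=6 f=8]; closed=[(0,3), (0,4), (1,0), (1,1), (1,2), (1,3), (2,0), (2,1)]

step 1: expand (1,1) (f=8, h=4) → closed; open now [(0,1) g=5 f=10, (0,5) g=1 f=10, (1,0) g=5 f=8, (1,4) g=1 f=8, (2,1) g=5 f=8, (2,3) g=3 f=8]
step 2: expand (1,0) (f=8, h=3) → closed; open now [(0,0) g=6 f=10, (0,1) g=5 f=10, (0,5) g=1 f=10, (1,4) g=1 f=8, (2,0) g=6 f=8, (2,1) g=5 f=8, (2,3) g=3 f=8]
step 3: expand (2,0) (f=8, h=2) → closed; open now [(0,0) g=6 f=10, (0,1) g=5 f=10, (0,5) g=1 f=10, (1,4) g=1 f=8, (2,1) g=5 f=8, (2,3) g=3 f=8]
step 4: expand (2,1) (f=8, h=3) → closed; open now [(0,0) g=6 f=10, (0,1) g=5 f=10, (0,5) g=1 f=10, (1,4) g=1 f=8, (2,3) g=3 f=8, (3,1) g=6 f=8]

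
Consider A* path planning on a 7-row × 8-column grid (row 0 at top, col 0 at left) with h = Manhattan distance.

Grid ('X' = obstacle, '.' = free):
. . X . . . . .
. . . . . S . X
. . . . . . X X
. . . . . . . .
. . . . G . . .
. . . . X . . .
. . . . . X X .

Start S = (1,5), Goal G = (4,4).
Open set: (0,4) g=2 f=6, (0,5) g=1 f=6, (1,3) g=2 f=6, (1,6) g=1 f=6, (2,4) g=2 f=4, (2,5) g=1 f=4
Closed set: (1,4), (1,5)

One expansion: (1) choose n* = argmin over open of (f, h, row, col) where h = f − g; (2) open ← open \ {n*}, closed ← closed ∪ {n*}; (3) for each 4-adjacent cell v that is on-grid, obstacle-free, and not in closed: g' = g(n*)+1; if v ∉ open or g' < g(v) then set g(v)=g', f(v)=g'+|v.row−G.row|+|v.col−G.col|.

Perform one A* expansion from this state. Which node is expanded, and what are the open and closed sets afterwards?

expanded=(2,4); open=[(0,4) g=2 f=6, (0,5) g=1 f=6, (1,3) g=2 f=6, (1,6) g=1 f=6, (2,3) g=3 f=6, (2,5) g=1 f=4, (3,4) g=3 f=4]; closed=[(1,4), (1,5), (2,4)]

step 1: expand (2,4) (f=4, h=2) → closed; open now [(0,4) g=2 f=6, (0,5) g=1 f=6, (1,3) g=2 f=6, (1,6) g=1 f=6, (2,3) g=3 f=6, (2,5) g=1 f=4, (3,4) g=3 f=4]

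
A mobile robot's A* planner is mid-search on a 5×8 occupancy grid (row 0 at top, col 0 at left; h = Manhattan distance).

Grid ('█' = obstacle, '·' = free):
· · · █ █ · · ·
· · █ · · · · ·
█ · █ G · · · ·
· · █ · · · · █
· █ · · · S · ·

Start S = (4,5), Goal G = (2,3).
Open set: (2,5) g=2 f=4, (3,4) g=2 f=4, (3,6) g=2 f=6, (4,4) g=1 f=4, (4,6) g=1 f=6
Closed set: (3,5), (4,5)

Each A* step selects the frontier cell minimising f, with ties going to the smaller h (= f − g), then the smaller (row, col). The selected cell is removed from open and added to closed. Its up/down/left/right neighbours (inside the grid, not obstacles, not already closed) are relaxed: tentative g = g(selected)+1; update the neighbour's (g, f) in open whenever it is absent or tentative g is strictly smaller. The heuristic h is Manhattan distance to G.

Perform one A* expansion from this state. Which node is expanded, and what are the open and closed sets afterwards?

step 1: expand (2,5) (f=4, h=2) → closed; open now [(1,5) g=3 f=6, (2,4) g=3 f=4, (2,6) g=3 f=6, (3,4) g=2 f=4, (3,6) g=2 f=6, (4,4) g=1 f=4, (4,6) g=1 f=6]

expanded=(2,5); open=[(1,5) g=3 f=6, (2,4) g=3 f=4, (2,6) g=3 f=6, (3,4) g=2 f=4, (3,6) g=2 f=6, (4,4) g=1 f=4, (4,6) g=1 f=6]; closed=[(2,5), (3,5), (4,5)]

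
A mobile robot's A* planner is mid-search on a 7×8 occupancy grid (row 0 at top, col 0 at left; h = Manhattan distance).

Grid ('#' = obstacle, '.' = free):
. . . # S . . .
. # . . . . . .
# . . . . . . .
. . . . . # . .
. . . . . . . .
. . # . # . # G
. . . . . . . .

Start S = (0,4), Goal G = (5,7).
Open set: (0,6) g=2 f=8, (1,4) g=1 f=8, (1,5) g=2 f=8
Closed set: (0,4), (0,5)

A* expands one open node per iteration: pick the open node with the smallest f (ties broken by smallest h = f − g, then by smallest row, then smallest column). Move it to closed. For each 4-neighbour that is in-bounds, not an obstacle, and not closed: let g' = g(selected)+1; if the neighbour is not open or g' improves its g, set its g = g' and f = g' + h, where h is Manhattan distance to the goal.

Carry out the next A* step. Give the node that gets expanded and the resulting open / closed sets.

step 1: expand (0,6) (f=8, h=6) → closed; open now [(0,7) g=3 f=8, (1,4) g=1 f=8, (1,5) g=2 f=8, (1,6) g=3 f=8]

expanded=(0,6); open=[(0,7) g=3 f=8, (1,4) g=1 f=8, (1,5) g=2 f=8, (1,6) g=3 f=8]; closed=[(0,4), (0,5), (0,6)]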